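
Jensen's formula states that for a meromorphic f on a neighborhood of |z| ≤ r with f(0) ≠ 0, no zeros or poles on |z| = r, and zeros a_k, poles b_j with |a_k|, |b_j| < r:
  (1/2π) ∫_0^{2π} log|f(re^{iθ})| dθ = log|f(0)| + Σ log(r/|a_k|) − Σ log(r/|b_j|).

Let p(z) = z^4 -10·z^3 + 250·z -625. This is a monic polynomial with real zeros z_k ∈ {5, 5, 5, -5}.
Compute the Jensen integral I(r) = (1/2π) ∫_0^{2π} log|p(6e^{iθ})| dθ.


Zeros: -5, 5, 5, 5; r = 6.
Inside |z| < r: -5, 5, 5, 5. Outside (|z| ≥ r): ∅.
p(0) = -625, so log|p(0)| = log(625) = 6.4378.
Apply Jensen: I(r) = log|p(0)| + Σ_k log(r/|z_k|), summed over zeros inside |z| < r.
  log(r/|z_k|) for z_k = 5: log(6/5) = 0.1823
  log(r/|z_k|) for z_k = 5: log(6/5) = 0.1823
  log(r/|z_k|) for z_k = 5: log(6/5) = 0.1823
  log(r/|z_k|) for z_k = -5: log(6/5) = 0.1823
Sum over inside zeros: 0.7293.
I(r) = log|p(0)| + (inside sum) = 6.4378 + 0.7293 = 7.1670.
Closed form (all zeros inside, monic): I(r) = n·log(r) = 4·log(6) = 7.1670. ✓

I(r) ≈ 7.1670.


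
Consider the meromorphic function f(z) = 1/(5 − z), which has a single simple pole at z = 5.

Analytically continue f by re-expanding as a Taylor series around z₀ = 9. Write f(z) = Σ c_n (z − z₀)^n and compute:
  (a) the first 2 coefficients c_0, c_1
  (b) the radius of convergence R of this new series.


Let w = z − z₀, so z = z₀ + w.
Then 5 − z = 5 − (z₀ + w) = (5 − z₀) − w = -4 − w.
f(z) = 1/(-4 − w) = (1/(-4)) · 1/(1 − w/(-4)) = Σ_{n≥0} w^n / (-4)^(n+1).
So c_n = 1/(-4)^(n+1):
  c_0 = 1/(-4)^1 = -1/4.
  c_1 = 1/(-4)^2 = 1/16.
The series is valid for |w/d| < 1, i.e. |z − z₀| < |d|.
Radius of convergence: R = |5 − z₀| = |-4| = 4 (distance from z₀ to the singularity z = 5).

c_0 = -1/4, c_1 = 1/16; R = 4.


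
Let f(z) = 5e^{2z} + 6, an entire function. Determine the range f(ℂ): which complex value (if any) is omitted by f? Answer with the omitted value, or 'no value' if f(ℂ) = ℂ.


Little Picard bounds the complement of f(ℂ) to at most one point.
e^{2z} is never zero on ℂ, so 5·e^{2z} takes every value in ℂ ∖ {0}. Adding 6 shifts the range to ℂ ∖ {6}. Thus f omits exactly the value 6.

Omitted value: 6.


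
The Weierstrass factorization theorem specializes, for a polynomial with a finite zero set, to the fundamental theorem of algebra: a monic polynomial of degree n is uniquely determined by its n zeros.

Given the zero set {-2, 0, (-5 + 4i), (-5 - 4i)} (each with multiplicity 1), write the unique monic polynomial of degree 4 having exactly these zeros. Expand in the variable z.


The polynomial is p(z) = ∏_{α ∈ S} (z − α), where S = {-2, 0, (-5 + 4i), (-5 - 4i)}.
Expanding the product yields: p(z) = z^4 + 12·z^3 + 61·z^2 + 82·z.
Note conjugate pairs combine to real quadratics: (z − (-5+4i))(z − (-5−4i)) = z² + 10z + 41.
The resulting polynomial has degree 4 and real coefficients as required.

p(z) = z^4 + 12·z^3 + 61·z^2 + 82·z.


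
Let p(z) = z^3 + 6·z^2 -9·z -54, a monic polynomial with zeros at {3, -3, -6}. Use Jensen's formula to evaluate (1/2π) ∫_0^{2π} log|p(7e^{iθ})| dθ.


Zeros: -6, -3, 3; r = 7.
Inside |z| < r: -6, -3, 3. Outside (|z| ≥ r): ∅.
p(0) = -54, so log|p(0)| = log(54) = 3.9890.
Apply Jensen: I(r) = log|p(0)| + Σ_k log(r/|z_k|), summed over zeros inside |z| < r.
  log(r/|z_k|) for z_k = 3: log(7/3) = 0.8473
  log(r/|z_k|) for z_k = -3: log(7/3) = 0.8473
  log(r/|z_k|) for z_k = -6: log(7/6) = 0.1542
Sum over inside zeros: 1.8487.
I(r) = log|p(0)| + (inside sum) = 3.9890 + 1.8487 = 5.8377.
Closed form (all zeros inside, monic): I(r) = n·log(r) = 3·log(7) = 5.8377. ✓

I(r) ≈ 5.8377.


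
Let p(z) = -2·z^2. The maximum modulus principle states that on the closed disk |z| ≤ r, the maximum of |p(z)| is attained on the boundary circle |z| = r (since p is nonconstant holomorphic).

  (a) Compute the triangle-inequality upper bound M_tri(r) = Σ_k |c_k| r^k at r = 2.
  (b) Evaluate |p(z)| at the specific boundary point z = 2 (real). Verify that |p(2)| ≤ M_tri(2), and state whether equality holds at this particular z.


Coefficients: c_0 = 0, c_1 = 0, c_2 = -2. Radius r = 2.
Part (a). Triangle bound: M_tri(r) = Σ_k |c_k| r^k
  = |0|·2^0 + |0|·2^1 + |-2|·2^2
  = 0 + 0 + 8 = 8.
This bounds M(r) := max_{|z|=r} |p(z)| from above; equality holds iff all terms c_k z^k can be made to align in phase at a single z on |z|=r.
Part (b). At z = 2 (real, on the circle |z| = r):
  p(2) = (0)·2^0 + (0)·2^1 + (-2)·2^2 = -8.
  |p(2)| = 8.
Since all nonzero coefficients share the same sign, |p(2)| = 8 = M_tri(2); the triangle bound is attained at z = 2, so in fact M(r) = 8.

M_tri(2) = 8; |p(2)| = 8; equality at z=2: yes.


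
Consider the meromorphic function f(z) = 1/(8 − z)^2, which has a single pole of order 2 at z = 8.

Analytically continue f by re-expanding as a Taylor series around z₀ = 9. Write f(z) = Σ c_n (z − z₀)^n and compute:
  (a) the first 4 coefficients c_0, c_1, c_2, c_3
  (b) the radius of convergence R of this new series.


Let w = z − z₀, so z = z₀ + w.
Then 8 − z = 8 − (z₀ + w) = (8 − z₀) − w = -1 − w.
f(z) = 1/(-1 − w)^2 = (1/(-1)^2) · (1 − w/(-1))^{−2}.
By the binomial series (1−u)^{−2} = Σ_{n≥0} C(n+1, 1) u^n for |u|<1, with u = w/(-1):
  c_n = C(n+1, 1) / (-1)^(n+2).
  c_0 = 1/(-1)^2 = 1.
  c_1 = 2/(-1)^3 = -2.
  c_2 = 3/(-1)^4 = 3.
  c_3 = 4/(-1)^5 = -4.
The series is valid for |w/d| < 1, i.e. |z − z₀| < |d|.
Radius of convergence: R = |8 − z₀| = |-1| = 1 (distance from z₀ to the singularity z = 8).

c_0 = 1, c_1 = -2, c_2 = 3, c_3 = -4; R = 1.


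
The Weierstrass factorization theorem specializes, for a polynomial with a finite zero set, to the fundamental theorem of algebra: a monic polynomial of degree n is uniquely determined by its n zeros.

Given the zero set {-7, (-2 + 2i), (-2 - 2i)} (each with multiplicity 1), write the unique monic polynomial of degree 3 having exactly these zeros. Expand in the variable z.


The polynomial is p(z) = ∏_{α ∈ S} (z − α), where S = {-7, (-2 + 2i), (-2 - 2i)}.
Expanding the product yields: p(z) = z^3 + 11·z^2 + 36·z + 56.
Note conjugate pairs combine to real quadratics: (z − (-2+2i))(z − (-2−2i)) = z² + 4z + 8.
The resulting polynomial has degree 3 and real coefficients as required.

p(z) = z^3 + 11·z^2 + 36·z + 56.


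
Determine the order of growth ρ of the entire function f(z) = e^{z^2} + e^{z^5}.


Each summand is entire of order 2 and 5 respectively (as in the single-exponential case). The order of a sum is at most the max of the orders, so ρ ≤ 5. For the lower bound: on |z|=r choose arg z so that 1z^5 is real positive; then |e^{1z^5}| = e^{1r^5} while |e^{1z^2}| ≤ e^{1r^2} = o(e^{1r^5}). So |f| ≥ e^{1r^5}(1 − o(1)) and ρ ≥ 5. Hence ρ = max(2, 5) = 5.
Therefore ρ = 5.

Order ρ = 5.


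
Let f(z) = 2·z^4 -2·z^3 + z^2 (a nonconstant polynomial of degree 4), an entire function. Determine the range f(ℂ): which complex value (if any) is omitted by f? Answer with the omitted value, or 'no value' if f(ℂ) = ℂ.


Little Picard bounds the complement of f(ℂ) to at most one point.
For every w ∈ ℂ, the equation p(z) − w = 0 is a nonconstant polynomial in z and hence has at least one root by the fundamental theorem of algebra. So p is surjective onto ℂ, omitting no value.

Omitted value: no value.


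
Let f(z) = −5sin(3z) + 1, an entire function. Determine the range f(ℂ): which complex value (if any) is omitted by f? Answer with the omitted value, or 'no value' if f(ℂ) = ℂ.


Little Picard bounds the complement of f(ℂ) to at most one point.
sin is entire and surjective onto ℂ: for every w ∈ ℂ, sin(ζ) = w has a solution ζ ∈ ℂ (e.g., via the complex inverse arcsin). With ζ = 3z this gives z = ζ/(3). Then -5·sin(3z) takes every value in -5·ℂ = ℂ, and adding 1 is a bijection of ℂ. So f is surjective and omits no value. (Note: only on the real line is sin bounded by [−1, 1].)

Omitted value: no value.


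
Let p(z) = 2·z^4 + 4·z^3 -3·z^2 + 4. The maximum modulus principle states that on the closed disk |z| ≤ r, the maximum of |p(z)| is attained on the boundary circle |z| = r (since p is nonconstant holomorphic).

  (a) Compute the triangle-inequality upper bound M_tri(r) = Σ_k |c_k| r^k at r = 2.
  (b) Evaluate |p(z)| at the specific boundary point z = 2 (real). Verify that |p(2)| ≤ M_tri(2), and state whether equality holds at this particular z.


Coefficients: c_0 = 4, c_1 = 0, c_2 = -3, c_3 = 4, c_4 = 2. Radius r = 2.
Part (a). Triangle bound: M_tri(r) = Σ_k |c_k| r^k
  = |4|·2^0 + |0|·2^1 + |-3|·2^2 + |4|·2^3 + |2|·2^4
  = 4 + 0 + 12 + 32 + 32 = 80.
This bounds M(r) := max_{|z|=r} |p(z)| from above; equality holds iff all terms c_k z^k can be made to align in phase at a single z on |z|=r.
Part (b). At z = 2 (real, on the circle |z| = r):
  p(2) = (4)·2^0 + (0)·2^1 + (-3)·2^2 + (4)·2^3 + (2)·2^4 = 56.
  |p(2)| = 56.
Check: |p(2)| = 56 ≤ 80 = M_tri(2). ✓ Equality does not hold at z = 2 (the coefficients have mixed signs, so the terms do not all align in phase there).

M_tri(2) = 80; |p(2)| = 56; equality at z=2: no.


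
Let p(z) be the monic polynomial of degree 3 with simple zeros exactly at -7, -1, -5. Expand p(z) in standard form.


The polynomial is p(z) = ∏_{α ∈ S} (z − α), where S = {-7, -1, -5}.
Expanding the product yields: p(z) = z^3 + 13·z^2 + 47·z + 35.
The resulting polynomial has degree 3 and real coefficients as required.

p(z) = z^3 + 13·z^2 + 47·z + 35.


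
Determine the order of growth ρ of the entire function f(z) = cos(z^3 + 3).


Write cos(w) = (e^{iw} ± e^{−iw})/(2 or 2i), so |cos(w)| ≤ e^{|w|}. With w = z^3 + 3, |w| ≤ 1r^3 + 3 on |z|=r, giving M(r) ≤ e^{1r^3 + 3} and ρ ≤ 3. For the lower bound, choose z on |z|=r with 1z^3 purely imaginary of modulus 1r^3; then |cos(z^3 + 3)| grows like e^{1r^3}/2, so ρ ≥ 3. Hence ρ = 3.
Therefore ρ = 3.

Order ρ = 3.


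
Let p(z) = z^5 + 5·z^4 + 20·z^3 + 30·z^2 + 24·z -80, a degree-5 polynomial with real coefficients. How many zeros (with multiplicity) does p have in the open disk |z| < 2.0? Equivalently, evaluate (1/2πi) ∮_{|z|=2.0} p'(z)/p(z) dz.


The zeros of p are: (-2 + 2i), (-2 - 2i), 1, (-1 + 3i), (-1 - 3i).
Their magnitudes are: 2.828, 2.828, 1, 3.162, 3.162.
Zeros with |z| < R = 2.0: 1.
Count = 1.
By the argument principle, (1/2πi) ∮_{|z|=R} p'(z)/p(z) dz equals exactly this count.

Number of zeros inside |z| < 2.0: 1.


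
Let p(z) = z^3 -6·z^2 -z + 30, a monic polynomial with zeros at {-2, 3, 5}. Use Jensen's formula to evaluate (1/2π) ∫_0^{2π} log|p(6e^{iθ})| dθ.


Zeros: -2, 3, 5; r = 6.
Inside |z| < r: -2, 3, 5. Outside (|z| ≥ r): ∅.
p(0) = 30, so log|p(0)| = log(30) = 3.4012.
Apply Jensen: I(r) = log|p(0)| + Σ_k log(r/|z_k|), summed over zeros inside |z| < r.
  log(r/|z_k|) for z_k = -2: log(6/2) = 1.0986
  log(r/|z_k|) for z_k = 3: log(6/3) = 0.6931
  log(r/|z_k|) for z_k = 5: log(6/5) = 0.1823
Sum over inside zeros: 1.9741.
I(r) = log|p(0)| + (inside sum) = 3.4012 + 1.9741 = 5.3753.
Closed form (all zeros inside, monic): I(r) = n·log(r) = 3·log(6) = 5.3753. ✓

I(r) ≈ 5.3753.


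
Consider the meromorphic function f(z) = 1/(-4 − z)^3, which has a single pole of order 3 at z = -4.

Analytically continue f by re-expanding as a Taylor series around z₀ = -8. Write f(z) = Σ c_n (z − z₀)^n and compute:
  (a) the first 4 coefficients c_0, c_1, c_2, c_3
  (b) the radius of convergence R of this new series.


Let w = z − z₀, so z = z₀ + w.
Then -4 − z = -4 − (z₀ + w) = (-4 − z₀) − w = 4 − w.
f(z) = 1/(4 − w)^3 = (1/(4)^3) · (1 − w/(4))^{−3}.
By the binomial series (1−u)^{−3} = Σ_{n≥0} C(n+2, 2) u^n for |u|<1, with u = w/(4):
  c_n = C(n+2, 2) / (4)^(n+3).
  c_0 = 1/(4)^3 = 1/64.
  c_1 = 3/(4)^4 = 3/256.
  c_2 = 6/(4)^5 = 3/512.
  c_3 = 10/(4)^6 = 5/2048.
The series is valid for |w/d| < 1, i.e. |z − z₀| < |d|.
Radius of convergence: R = |-4 − z₀| = |4| = 4 (distance from z₀ to the singularity z = -4).

c_0 = 1/64, c_1 = 3/256, c_2 = 3/512, c_3 = 5/2048; R = 4.


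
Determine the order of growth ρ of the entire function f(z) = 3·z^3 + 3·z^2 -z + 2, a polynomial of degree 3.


|f(z)| ≤ Σ|c_k|·r^k = O(r^3) as r → ∞. Polynomial growth is O(e^{r^ε}) for every ε > 0 (since r^3/e^{r^ε} → 0), so ρ ≤ ε for all ε > 0, i.e. ρ = 0. Every nonconstant polynomial has order 0.
Therefore ρ = 0.

Order ρ = 0.


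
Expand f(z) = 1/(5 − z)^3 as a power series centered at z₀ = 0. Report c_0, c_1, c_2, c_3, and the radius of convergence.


Let w = z − z₀, so z = z₀ + w.
Then 5 − z = 5 − (z₀ + w) = (5 − z₀) − w = 5 − w.
f(z) = 1/(5 − w)^3 = (1/(5)^3) · (1 − w/(5))^{−3}.
By the binomial series (1−u)^{−3} = Σ_{n≥0} C(n+2, 2) u^n for |u|<1, with u = w/(5):
  c_n = C(n+2, 2) / (5)^(n+3).
  c_0 = 1/(5)^3 = 1/125.
  c_1 = 3/(5)^4 = 3/625.
  c_2 = 6/(5)^5 = 6/3125.
  c_3 = 10/(5)^6 = 2/3125.
The series is valid for |w/d| < 1, i.e. |z − z₀| < |d|.
Radius of convergence: R = |5 − z₀| = |5| = 5 (distance from z₀ to the singularity z = 5).

c_0 = 1/125, c_1 = 3/625, c_2 = 6/3125, c_3 = 2/3125; R = 5.


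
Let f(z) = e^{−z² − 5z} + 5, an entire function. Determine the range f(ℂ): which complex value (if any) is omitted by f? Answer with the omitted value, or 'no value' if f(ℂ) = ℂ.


Little Picard bounds the complement of f(ℂ) to at most one point.
The exponent g(z) = −z² − 5z is a nonconstant polynomial, hence surjective onto ℂ. So e^{g(z)} takes every value in {e^w : w ∈ ℂ} = ℂ ∖ {0}. Adding 5 shifts the range to ℂ ∖ {5}. f omits exactly 5.

Omitted value: 5.


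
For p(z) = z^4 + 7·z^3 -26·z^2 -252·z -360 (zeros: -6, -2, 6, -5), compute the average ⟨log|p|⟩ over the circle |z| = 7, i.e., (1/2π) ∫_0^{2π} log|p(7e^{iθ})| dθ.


Zeros: -6, -5, -2, 6; r = 7.
Inside |z| < r: -6, -5, -2, 6. Outside (|z| ≥ r): ∅.
p(0) = -360, so log|p(0)| = log(360) = 5.8861.
Apply Jensen: I(r) = log|p(0)| + Σ_k log(r/|z_k|), summed over zeros inside |z| < r.
  log(r/|z_k|) for z_k = -6: log(7/6) = 0.1542
  log(r/|z_k|) for z_k = -2: log(7/2) = 1.2528
  log(r/|z_k|) for z_k = 6: log(7/6) = 0.1542
  log(r/|z_k|) for z_k = -5: log(7/5) = 0.3365
Sum over inside zeros: 1.8975.
I(r) = log|p(0)| + (inside sum) = 5.8861 + 1.8975 = 7.7836.
Closed form (all zeros inside, monic): I(r) = n·log(r) = 4·log(7) = 7.7836. ✓

I(r) ≈ 7.7836.


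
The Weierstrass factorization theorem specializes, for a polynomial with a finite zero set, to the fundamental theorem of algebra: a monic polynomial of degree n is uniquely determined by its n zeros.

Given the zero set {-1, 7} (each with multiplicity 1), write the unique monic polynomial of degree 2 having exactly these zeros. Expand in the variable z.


The polynomial is p(z) = ∏_{α ∈ S} (z − α), where S = {-1, 7}.
Expanding the product yields: p(z) = z^2 -6·z -7.
The resulting polynomial has degree 2 and real coefficients as required.

p(z) = z^2 -6·z -7.


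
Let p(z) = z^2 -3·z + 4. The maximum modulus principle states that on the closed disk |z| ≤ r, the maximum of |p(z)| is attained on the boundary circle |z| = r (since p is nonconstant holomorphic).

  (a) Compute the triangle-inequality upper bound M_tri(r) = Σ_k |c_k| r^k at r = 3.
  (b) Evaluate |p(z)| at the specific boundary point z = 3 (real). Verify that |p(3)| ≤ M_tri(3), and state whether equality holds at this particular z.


Coefficients: c_0 = 4, c_1 = -3, c_2 = 1. Radius r = 3.
Part (a). Triangle bound: M_tri(r) = Σ_k |c_k| r^k
  = |4|·3^0 + |-3|·3^1 + |1|·3^2
  = 4 + 9 + 9 = 22.
This bounds M(r) := max_{|z|=r} |p(z)| from above; equality holds iff all terms c_k z^k can be made to align in phase at a single z on |z|=r.
Part (b). At z = 3 (real, on the circle |z| = r):
  p(3) = (4)·3^0 + (-3)·3^1 + (1)·3^2 = 4.
  |p(3)| = 4.
Check: |p(3)| = 4 ≤ 22 = M_tri(3). ✓ Equality does not hold at z = 3 (the coefficients have mixed signs, so the terms do not all align in phase there).

M_tri(3) = 22; |p(3)| = 4; equality at z=3: no.


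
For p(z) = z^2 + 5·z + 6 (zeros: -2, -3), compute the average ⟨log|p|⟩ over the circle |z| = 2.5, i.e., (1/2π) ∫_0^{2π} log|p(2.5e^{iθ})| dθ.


Zeros: -3, -2; r = 2.5.
Inside |z| < r: -2. Outside (|z| ≥ r): -3.
p(0) = 6, so log|p(0)| = log(6) = 1.7918.
Apply Jensen: I(r) = log|p(0)| + Σ_k log(r/|z_k|), summed over zeros inside |z| < r.
  log(r/|z_k|) for z_k = -2: log(2.5/2) = 0.2231
  Outside zeros (-3) contribute nothing to the Jensen sum.
Sum over inside zeros: 0.2231.
I(r) = log|p(0)| + (inside sum) = 1.7918 + 0.2231 = 2.0149.
Note: since some zeros are outside |z| ≤ r, the simplified n·log(r) form does NOT apply — only the inside zeros contribute.

I(r) ≈ 2.0149.


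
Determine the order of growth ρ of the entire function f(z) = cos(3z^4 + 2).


Write cos(w) = (e^{iw} ± e^{−iw})/(2 or 2i), so |cos(w)| ≤ e^{|w|}. With w = 3z^4 + 2, |w| ≤ 3r^4 + 2 on |z|=r, giving M(r) ≤ e^{3r^4 + 2} and ρ ≤ 4. For the lower bound, choose z on |z|=r with 3z^4 purely imaginary of modulus 3r^4; then |cos(3z^4 + 2)| grows like e^{3r^4}/2, so ρ ≥ 4. Hence ρ = 4.
Therefore ρ = 4.

Order ρ = 4.


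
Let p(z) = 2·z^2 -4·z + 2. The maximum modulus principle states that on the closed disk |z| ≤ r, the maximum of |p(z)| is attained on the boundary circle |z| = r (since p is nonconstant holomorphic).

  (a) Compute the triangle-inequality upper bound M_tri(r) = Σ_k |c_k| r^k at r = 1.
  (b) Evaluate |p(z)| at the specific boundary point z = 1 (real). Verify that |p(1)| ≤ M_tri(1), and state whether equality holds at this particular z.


Coefficients: c_0 = 2, c_1 = -4, c_2 = 2. Radius r = 1.
Part (a). Triangle bound: M_tri(r) = Σ_k |c_k| r^k
  = |2|·1^0 + |-4|·1^1 + |2|·1^2
  = 2 + 4 + 2 = 8.
This bounds M(r) := max_{|z|=r} |p(z)| from above; equality holds iff all terms c_k z^k can be made to align in phase at a single z on |z|=r.
Part (b). At z = 1 (real, on the circle |z| = r):
  p(1) = (2)·1^0 + (-4)·1^1 + (2)·1^2 = 0.
  |p(1)| = 0.
Check: |p(1)| = 0 ≤ 8 = M_tri(1). ✓ Equality does not hold at z = 1 (the coefficients have mixed signs, so the terms do not all align in phase there).

M_tri(1) = 8; |p(1)| = 0; equality at z=1: no.


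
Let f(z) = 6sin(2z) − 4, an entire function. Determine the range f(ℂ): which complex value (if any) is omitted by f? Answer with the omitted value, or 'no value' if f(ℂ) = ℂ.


Little Picard bounds the complement of f(ℂ) to at most one point.
sin is entire and surjective onto ℂ: for every w ∈ ℂ, sin(ζ) = w has a solution ζ ∈ ℂ (e.g., via the complex inverse arcsin). With ζ = 2z this gives z = ζ/(2). Then 6·sin(2z) takes every value in 6·ℂ = ℂ, and adding -4 is a bijection of ℂ. So f is surjective and omits no value. (Note: only on the real line is sin bounded by [−1, 1].)

Omitted value: no value.


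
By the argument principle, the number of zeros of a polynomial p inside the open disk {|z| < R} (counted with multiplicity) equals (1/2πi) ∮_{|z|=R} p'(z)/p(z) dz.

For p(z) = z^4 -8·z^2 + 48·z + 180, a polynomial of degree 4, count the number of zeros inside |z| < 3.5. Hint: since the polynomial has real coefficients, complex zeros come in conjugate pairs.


The zeros of p are: (3 + 3i), (3 - 3i), (-3 + 1i), (-3 - 1i).
Their magnitudes are: 4.243, 4.243, 3.162, 3.162.
Zeros with |z| < R = 3.5: (-3 + 1i), (-3 - 1i).
Count = 2.
By the argument principle, (1/2πi) ∮_{|z|=R} p'(z)/p(z) dz equals exactly this count.

Number of zeros inside |z| < 3.5: 2.


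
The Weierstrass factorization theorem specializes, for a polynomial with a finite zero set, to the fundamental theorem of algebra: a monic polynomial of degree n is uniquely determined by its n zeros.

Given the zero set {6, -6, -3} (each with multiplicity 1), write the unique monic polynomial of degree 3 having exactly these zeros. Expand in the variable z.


The polynomial is p(z) = ∏_{α ∈ S} (z − α), where S = {6, -6, -3}.
Expanding the product yields: p(z) = z^3 + 3·z^2 -36·z -108.
The resulting polynomial has degree 3 and real coefficients as required.

p(z) = z^3 + 3·z^2 -36·z -108.


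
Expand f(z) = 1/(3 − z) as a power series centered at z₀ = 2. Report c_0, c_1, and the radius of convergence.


Let w = z − z₀, so z = z₀ + w.
Then 3 − z = 3 − (z₀ + w) = (3 − z₀) − w = 1 − w.
f(z) = 1/(1 − w) = (1/(1)) · 1/(1 − w/(1)) = Σ_{n≥0} w^n / (1)^(n+1).
So c_n = 1/(1)^(n+1):
  c_0 = 1/(1)^1 = 1.
  c_1 = 1/(1)^2 = 1.
The series is valid for |w/d| < 1, i.e. |z − z₀| < |d|.
Radius of convergence: R = |3 − z₀| = |1| = 1 (distance from z₀ to the singularity z = 3).

c_0 = 1, c_1 = 1; R = 1.


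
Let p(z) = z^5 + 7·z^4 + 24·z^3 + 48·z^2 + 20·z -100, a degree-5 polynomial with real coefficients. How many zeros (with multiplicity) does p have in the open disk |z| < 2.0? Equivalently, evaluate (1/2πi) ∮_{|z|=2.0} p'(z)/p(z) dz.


The zeros of p are: (-1 + 3i), (-1 - 3i), 1, (-3 + 1i), (-3 - 1i).
Their magnitudes are: 3.162, 3.162, 1, 3.162, 3.162.
Zeros with |z| < R = 2.0: 1.
Count = 1.
By the argument principle, (1/2πi) ∮_{|z|=R} p'(z)/p(z) dz equals exactly this count.

Number of zeros inside |z| < 2.0: 1.


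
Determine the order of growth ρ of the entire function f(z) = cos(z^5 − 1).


Write cos(w) = (e^{iw} ± e^{−iw})/(2 or 2i), so |cos(w)| ≤ e^{|w|}. With w = z^5 − 1, |w| ≤ 1r^5 + 1 on |z|=r, giving M(r) ≤ e^{1r^5 + 1} and ρ ≤ 5. For the lower bound, choose z on |z|=r with 1z^5 purely imaginary of modulus 1r^5; then |cos(z^5 − 1)| grows like e^{1r^5}/2, so ρ ≥ 5. Hence ρ = 5.
Therefore ρ = 5.

Order ρ = 5.


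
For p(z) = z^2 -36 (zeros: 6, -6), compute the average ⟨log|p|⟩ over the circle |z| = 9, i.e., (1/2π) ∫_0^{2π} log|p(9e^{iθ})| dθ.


Zeros: -6, 6; r = 9.
Inside |z| < r: -6, 6. Outside (|z| ≥ r): ∅.
p(0) = -36, so log|p(0)| = log(36) = 3.5835.
Apply Jensen: I(r) = log|p(0)| + Σ_k log(r/|z_k|), summed over zeros inside |z| < r.
  log(r/|z_k|) for z_k = 6: log(9/6) = 0.4055
  log(r/|z_k|) for z_k = -6: log(9/6) = 0.4055
Sum over inside zeros: 0.8109.
I(r) = log|p(0)| + (inside sum) = 3.5835 + 0.8109 = 4.3944.
Closed form (all zeros inside, monic): I(r) = n·log(r) = 2·log(9) = 4.3944. ✓

I(r) ≈ 4.3944.


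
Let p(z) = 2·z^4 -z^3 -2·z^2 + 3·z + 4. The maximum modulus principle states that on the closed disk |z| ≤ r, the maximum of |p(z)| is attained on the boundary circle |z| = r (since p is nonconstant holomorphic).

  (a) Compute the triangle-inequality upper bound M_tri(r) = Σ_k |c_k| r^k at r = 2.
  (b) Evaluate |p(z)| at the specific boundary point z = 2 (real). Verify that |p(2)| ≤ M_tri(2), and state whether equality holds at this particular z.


Coefficients: c_0 = 4, c_1 = 3, c_2 = -2, c_3 = -1, c_4 = 2. Radius r = 2.
Part (a). Triangle bound: M_tri(r) = Σ_k |c_k| r^k
  = |4|·2^0 + |3|·2^1 + |-2|·2^2 + |-1|·2^3 + |2|·2^4
  = 4 + 6 + 8 + 8 + 32 = 58.
This bounds M(r) := max_{|z|=r} |p(z)| from above; equality holds iff all terms c_k z^k can be made to align in phase at a single z on |z|=r.
Part (b). At z = 2 (real, on the circle |z| = r):
  p(2) = (4)·2^0 + (3)·2^1 + (-2)·2^2 + (-1)·2^3 + (2)·2^4 = 26.
  |p(2)| = 26.
Check: |p(2)| = 26 ≤ 58 = M_tri(2). ✓ Equality does not hold at z = 2 (the coefficients have mixed signs, so the terms do not all align in phase there).

M_tri(2) = 58; |p(2)| = 26; equality at z=2: no.


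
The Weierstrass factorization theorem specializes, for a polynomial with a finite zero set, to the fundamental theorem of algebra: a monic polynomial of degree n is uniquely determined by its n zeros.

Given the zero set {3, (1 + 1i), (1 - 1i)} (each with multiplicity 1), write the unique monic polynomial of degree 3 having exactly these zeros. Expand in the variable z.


The polynomial is p(z) = ∏_{α ∈ S} (z − α), where S = {3, (1 + 1i), (1 - 1i)}.
Expanding the product yields: p(z) = z^3 -5·z^2 + 8·z -6.
Note conjugate pairs combine to real quadratics: (z − (1+1i))(z − (1−1i)) = z² − 2z + 2.
The resulting polynomial has degree 3 and real coefficients as required.

p(z) = z^3 -5·z^2 + 8·z -6.


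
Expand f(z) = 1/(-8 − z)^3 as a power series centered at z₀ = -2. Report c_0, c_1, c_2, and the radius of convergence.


Let w = z − z₀, so z = z₀ + w.
Then -8 − z = -8 − (z₀ + w) = (-8 − z₀) − w = -6 − w.
f(z) = 1/(-6 − w)^3 = (1/(-6)^3) · (1 − w/(-6))^{−3}.
By the binomial series (1−u)^{−3} = Σ_{n≥0} C(n+2, 2) u^n for |u|<1, with u = w/(-6):
  c_n = C(n+2, 2) / (-6)^(n+3).
  c_0 = 1/(-6)^3 = -1/216.
  c_1 = 3/(-6)^4 = 1/432.
  c_2 = 6/(-6)^5 = -1/1296.
The series is valid for |w/d| < 1, i.e. |z − z₀| < |d|.
Radius of convergence: R = |-8 − z₀| = |-6| = 6 (distance from z₀ to the singularity z = -8).

c_0 = -1/216, c_1 = 1/432, c_2 = -1/1296; R = 6.


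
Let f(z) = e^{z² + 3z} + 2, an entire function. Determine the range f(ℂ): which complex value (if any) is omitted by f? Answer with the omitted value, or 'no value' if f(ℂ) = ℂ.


Little Picard bounds the complement of f(ℂ) to at most one point.
The exponent g(z) = z² + 3z is a nonconstant polynomial, hence surjective onto ℂ. So e^{g(z)} takes every value in {e^w : w ∈ ℂ} = ℂ ∖ {0}. Adding 2 shifts the range to ℂ ∖ {2}. f omits exactly 2.

Omitted value: 2.


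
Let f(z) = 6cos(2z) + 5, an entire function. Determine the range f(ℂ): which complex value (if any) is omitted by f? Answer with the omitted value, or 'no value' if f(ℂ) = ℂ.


Little Picard bounds the complement of f(ℂ) to at most one point.
cos is entire and surjective onto ℂ: for every w ∈ ℂ, cos(ζ) = w has a solution ζ ∈ ℂ (e.g., via the complex inverse arccos). With ζ = 2z this gives z = ζ/(2). Then 6·cos(2z) takes every value in 6·ℂ = ℂ, and adding 5 is a bijection of ℂ. So f is surjective and omits no value. (Note: only on the real line is cos bounded by [−1, 1].)

Omitted value: no value.


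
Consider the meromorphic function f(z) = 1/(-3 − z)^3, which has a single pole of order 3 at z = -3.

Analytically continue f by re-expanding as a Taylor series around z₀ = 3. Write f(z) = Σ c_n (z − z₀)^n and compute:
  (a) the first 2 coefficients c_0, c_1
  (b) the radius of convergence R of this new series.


Let w = z − z₀, so z = z₀ + w.
Then -3 − z = -3 − (z₀ + w) = (-3 − z₀) − w = -6 − w.
f(z) = 1/(-6 − w)^3 = (1/(-6)^3) · (1 − w/(-6))^{−3}.
By the binomial series (1−u)^{−3} = Σ_{n≥0} C(n+2, 2) u^n for |u|<1, with u = w/(-6):
  c_n = C(n+2, 2) / (-6)^(n+3).
  c_0 = 1/(-6)^3 = -1/216.
  c_1 = 3/(-6)^4 = 1/432.
The series is valid for |w/d| < 1, i.e. |z − z₀| < |d|.
Radius of convergence: R = |-3 − z₀| = |-6| = 6 (distance from z₀ to the singularity z = -3).

c_0 = -1/216, c_1 = 1/432; R = 6.


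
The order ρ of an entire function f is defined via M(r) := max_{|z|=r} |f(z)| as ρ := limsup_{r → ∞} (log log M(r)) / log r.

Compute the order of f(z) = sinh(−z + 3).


sinh(w) is a linear combination of e^{iw} and e^{−iw} (or e^w, e^{−w} in the hyperbolic case), so |sinh(w)| ≤ e^{|w|}. With w = −z + 3, |w| ≤ 1|z| + 3 = 1r + 3 on |z| = r, giving M(r) ≤ e^{1r + 3}, so ρ ≤ 1. On a suitable ray (z = it for sin/cos; z = t for sinh/cosh, t real → ∞), |sinh(−z + 3)| grows like e^{1|t|}/2, so ρ ≥ 1. Hence ρ = 1.
Therefore ρ = 1.

Order ρ = 1.


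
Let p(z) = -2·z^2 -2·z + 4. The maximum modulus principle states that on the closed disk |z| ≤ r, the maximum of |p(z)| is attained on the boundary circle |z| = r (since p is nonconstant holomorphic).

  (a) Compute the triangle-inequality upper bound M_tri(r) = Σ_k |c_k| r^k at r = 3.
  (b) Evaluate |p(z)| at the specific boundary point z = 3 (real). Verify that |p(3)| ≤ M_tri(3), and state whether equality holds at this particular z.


Coefficients: c_0 = 4, c_1 = -2, c_2 = -2. Radius r = 3.
Part (a). Triangle bound: M_tri(r) = Σ_k |c_k| r^k
  = |4|·3^0 + |-2|·3^1 + |-2|·3^2
  = 4 + 6 + 18 = 28.
This bounds M(r) := max_{|z|=r} |p(z)| from above; equality holds iff all terms c_k z^k can be made to align in phase at a single z on |z|=r.
Part (b). At z = 3 (real, on the circle |z| = r):
  p(3) = (4)·3^0 + (-2)·3^1 + (-2)·3^2 = -20.
  |p(3)| = 20.
Check: |p(3)| = 20 ≤ 28 = M_tri(3). ✓ Equality does not hold at z = 3 (the coefficients have mixed signs, so the terms do not all align in phase there).

M_tri(3) = 28; |p(3)| = 20; equality at z=3: no.


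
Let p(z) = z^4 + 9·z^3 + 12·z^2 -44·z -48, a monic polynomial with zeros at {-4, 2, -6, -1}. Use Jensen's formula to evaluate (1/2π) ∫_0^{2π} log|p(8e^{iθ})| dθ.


Zeros: -6, -4, -1, 2; r = 8.
Inside |z| < r: -6, -4, -1, 2. Outside (|z| ≥ r): ∅.
p(0) = -48, so log|p(0)| = log(48) = 3.8712.
Apply Jensen: I(r) = log|p(0)| + Σ_k log(r/|z_k|), summed over zeros inside |z| < r.
  log(r/|z_k|) for z_k = -4: log(8/4) = 0.6931
  log(r/|z_k|) for z_k = 2: log(8/2) = 1.3863
  log(r/|z_k|) for z_k = -6: log(8/6) = 0.2877
  log(r/|z_k|) for z_k = -1: log(8/1) = 2.0794
Sum over inside zeros: 4.4466.
I(r) = log|p(0)| + (inside sum) = 3.8712 + 4.4466 = 8.3178.
Closed form (all zeros inside, monic): I(r) = n·log(r) = 4·log(8) = 8.3178. ✓

I(r) ≈ 8.3178.


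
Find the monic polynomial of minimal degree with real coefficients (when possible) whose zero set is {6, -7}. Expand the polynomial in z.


The polynomial is p(z) = ∏_{α ∈ S} (z − α), where S = {6, -7}.
Expanding the product yields: p(z) = z^2 + z -42.
The resulting polynomial has degree 2 and real coefficients as required.

p(z) = z^2 + z -42.


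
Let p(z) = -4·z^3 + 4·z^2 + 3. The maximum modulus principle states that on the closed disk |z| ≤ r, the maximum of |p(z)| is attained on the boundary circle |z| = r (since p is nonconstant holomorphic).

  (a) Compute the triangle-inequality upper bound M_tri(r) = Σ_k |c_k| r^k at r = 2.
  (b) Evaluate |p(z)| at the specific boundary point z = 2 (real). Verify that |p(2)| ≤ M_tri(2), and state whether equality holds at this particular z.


Coefficients: c_0 = 3, c_1 = 0, c_2 = 4, c_3 = -4. Radius r = 2.
Part (a). Triangle bound: M_tri(r) = Σ_k |c_k| r^k
  = |3|·2^0 + |0|·2^1 + |4|·2^2 + |-4|·2^3
  = 3 + 0 + 16 + 32 = 51.
This bounds M(r) := max_{|z|=r} |p(z)| from above; equality holds iff all terms c_k z^k can be made to align in phase at a single z on |z|=r.
Part (b). At z = 2 (real, on the circle |z| = r):
  p(2) = (3)·2^0 + (0)·2^1 + (4)·2^2 + (-4)·2^3 = -13.
  |p(2)| = 13.
Check: |p(2)| = 13 ≤ 51 = M_tri(2). ✓ Equality does not hold at z = 2 (the coefficients have mixed signs, so the terms do not all align in phase there).

M_tri(2) = 51; |p(2)| = 13; equality at z=2: no.


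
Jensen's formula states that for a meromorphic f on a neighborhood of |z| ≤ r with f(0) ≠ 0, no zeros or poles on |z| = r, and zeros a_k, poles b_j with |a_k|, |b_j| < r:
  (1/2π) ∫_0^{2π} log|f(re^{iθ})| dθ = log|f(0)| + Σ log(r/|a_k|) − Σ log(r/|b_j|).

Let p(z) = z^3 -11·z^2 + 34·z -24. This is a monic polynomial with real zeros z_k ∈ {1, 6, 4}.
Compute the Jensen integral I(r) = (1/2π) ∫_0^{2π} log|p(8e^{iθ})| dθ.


Zeros: 1, 4, 6; r = 8.
Inside |z| < r: 1, 4, 6. Outside (|z| ≥ r): ∅.
p(0) = -24, so log|p(0)| = log(24) = 3.1781.
Apply Jensen: I(r) = log|p(0)| + Σ_k log(r/|z_k|), summed over zeros inside |z| < r.
  log(r/|z_k|) for z_k = 1: log(8/1) = 2.0794
  log(r/|z_k|) for z_k = 6: log(8/6) = 0.2877
  log(r/|z_k|) for z_k = 4: log(8/4) = 0.6931
Sum over inside zeros: 3.0603.
I(r) = log|p(0)| + (inside sum) = 3.1781 + 3.0603 = 6.2383.
Closed form (all zeros inside, monic): I(r) = n·log(r) = 3·log(8) = 6.2383. ✓

I(r) ≈ 6.2383.


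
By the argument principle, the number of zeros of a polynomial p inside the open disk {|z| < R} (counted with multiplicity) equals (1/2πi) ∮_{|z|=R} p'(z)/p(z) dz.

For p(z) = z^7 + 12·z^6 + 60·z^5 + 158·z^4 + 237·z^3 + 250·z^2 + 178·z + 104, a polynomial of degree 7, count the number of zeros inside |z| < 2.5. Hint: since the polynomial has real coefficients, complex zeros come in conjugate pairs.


The zeros of p are: -4, (-1 + 1i), (-1 - 1i), (0 + 1i), (0 - 1i), (-3 + 2i), (-3 - 2i).
Their magnitudes are: 4, 1.414, 1.414, 1, 1, 3.606, 3.606.
Zeros with |z| < R = 2.5: (-1 + 1i), (-1 - 1i), (0 + 1i), (0 - 1i).
Count = 4.
By the argument principle, (1/2πi) ∮_{|z|=R} p'(z)/p(z) dz equals exactly this count.

Number of zeros inside |z| < 2.5: 4.


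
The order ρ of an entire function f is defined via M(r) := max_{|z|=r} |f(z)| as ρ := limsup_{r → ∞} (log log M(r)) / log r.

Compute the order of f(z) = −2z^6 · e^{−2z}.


M(r) = max_{|z|=r} |-2|·|z|^6·|e^{−2z}| = 2·r^6 · e^{2r^1} (the factors attain their maxima compatibly on |z|=r). Then log M(r) = log 2 + 6·log r + 2r^1, dominated by the last term, so log log M(r) ~ 1·log r. The polynomial factor -2z^6 contributes only a log r term and does not affect the order. ρ = 1.
Therefore ρ = 1.

Order ρ = 1.


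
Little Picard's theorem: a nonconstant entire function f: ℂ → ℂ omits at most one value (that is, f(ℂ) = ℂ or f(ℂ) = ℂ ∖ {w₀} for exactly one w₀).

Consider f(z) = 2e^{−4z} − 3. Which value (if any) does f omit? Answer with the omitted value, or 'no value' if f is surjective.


Little Picard bounds the complement of f(ℂ) to at most one point.
e^{−4z} is never zero on ℂ, so 2·e^{−4z} takes every value in ℂ ∖ {0}. Adding -3 shifts the range to ℂ ∖ {-3}. Thus f omits exactly the value -3.

Omitted value: -3.


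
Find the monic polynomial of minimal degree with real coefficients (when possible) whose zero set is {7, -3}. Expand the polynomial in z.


The polynomial is p(z) = ∏_{α ∈ S} (z − α), where S = {7, -3}.
Expanding the product yields: p(z) = z^2 -4·z -21.
The resulting polynomial has degree 2 and real coefficients as required.

p(z) = z^2 -4·z -21.


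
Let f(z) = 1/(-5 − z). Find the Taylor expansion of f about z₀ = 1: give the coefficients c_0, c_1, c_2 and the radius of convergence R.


Let w = z − z₀, so z = z₀ + w.
Then -5 − z = -5 − (z₀ + w) = (-5 − z₀) − w = -6 − w.
f(z) = 1/(-6 − w) = (1/(-6)) · 1/(1 − w/(-6)) = Σ_{n≥0} w^n / (-6)^(n+1).
So c_n = 1/(-6)^(n+1):
  c_0 = 1/(-6)^1 = -1/6.
  c_1 = 1/(-6)^2 = 1/36.
  c_2 = 1/(-6)^3 = -1/216.
The series is valid for |w/d| < 1, i.e. |z − z₀| < |d|.
Radius of convergence: R = |-5 − z₀| = |-6| = 6 (distance from z₀ to the singularity z = -5).

c_0 = -1/6, c_1 = 1/36, c_2 = -1/216; R = 6.


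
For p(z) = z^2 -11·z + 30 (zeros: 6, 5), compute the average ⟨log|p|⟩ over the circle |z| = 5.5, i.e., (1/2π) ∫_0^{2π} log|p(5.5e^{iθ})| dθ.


Zeros: 5, 6; r = 5.5.
Inside |z| < r: 5. Outside (|z| ≥ r): 6.
p(0) = 30, so log|p(0)| = log(30) = 3.4012.
Apply Jensen: I(r) = log|p(0)| + Σ_k log(r/|z_k|), summed over zeros inside |z| < r.
  log(r/|z_k|) for z_k = 5: log(5.5/5) = 0.0953
  Outside zeros (6) contribute nothing to the Jensen sum.
Sum over inside zeros: 0.0953.
I(r) = log|p(0)| + (inside sum) = 3.4012 + 0.0953 = 3.4965.
Note: since some zeros are outside |z| ≤ r, the simplified n·log(r) form does NOT apply — only the inside zeros contribute.

I(r) ≈ 3.4965.


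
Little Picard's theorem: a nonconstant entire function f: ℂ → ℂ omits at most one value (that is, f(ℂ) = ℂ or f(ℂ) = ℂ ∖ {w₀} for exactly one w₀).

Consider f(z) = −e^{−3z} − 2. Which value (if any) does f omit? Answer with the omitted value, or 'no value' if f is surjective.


Little Picard bounds the complement of f(ℂ) to at most one point.
e^{−3z} is never zero on ℂ, so -1·e^{−3z} takes every value in ℂ ∖ {0}. Adding -2 shifts the range to ℂ ∖ {-2}. Thus f omits exactly the value -2.

Omitted value: -2.


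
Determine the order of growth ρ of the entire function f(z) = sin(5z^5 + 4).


Write sin(w) = (e^{iw} ± e^{−iw})/(2 or 2i), so |sin(w)| ≤ e^{|w|}. With w = 5z^5 + 4, |w| ≤ 5r^5 + 4 on |z|=r, giving M(r) ≤ e^{5r^5 + 4} and ρ ≤ 5. For the lower bound, choose z on |z|=r with 5z^5 purely imaginary of modulus 5r^5; then |sin(5z^5 + 4)| grows like e^{5r^5}/2, so ρ ≥ 5. Hence ρ = 5.
Therefore ρ = 5.

Order ρ = 5.


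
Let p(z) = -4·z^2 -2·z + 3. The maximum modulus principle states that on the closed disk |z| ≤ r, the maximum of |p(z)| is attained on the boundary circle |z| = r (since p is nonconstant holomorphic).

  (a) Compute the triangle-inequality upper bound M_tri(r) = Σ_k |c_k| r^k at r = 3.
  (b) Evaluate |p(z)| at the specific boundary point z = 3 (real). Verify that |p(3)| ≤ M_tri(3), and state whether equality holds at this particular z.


Coefficients: c_0 = 3, c_1 = -2, c_2 = -4. Radius r = 3.
Part (a). Triangle bound: M_tri(r) = Σ_k |c_k| r^k
  = |3|·3^0 + |-2|·3^1 + |-4|·3^2
  = 3 + 6 + 36 = 45.
This bounds M(r) := max_{|z|=r} |p(z)| from above; equality holds iff all terms c_k z^k can be made to align in phase at a single z on |z|=r.
Part (b). At z = 3 (real, on the circle |z| = r):
  p(3) = (3)·3^0 + (-2)·3^1 + (-4)·3^2 = -39.
  |p(3)| = 39.
Check: |p(3)| = 39 ≤ 45 = M_tri(3). ✓ Equality does not hold at z = 3 (the coefficients have mixed signs, so the terms do not all align in phase there).

M_tri(3) = 45; |p(3)| = 39; equality at z=3: no.


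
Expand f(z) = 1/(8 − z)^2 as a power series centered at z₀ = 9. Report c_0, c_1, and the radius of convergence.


Let w = z − z₀, so z = z₀ + w.
Then 8 − z = 8 − (z₀ + w) = (8 − z₀) − w = -1 − w.
f(z) = 1/(-1 − w)^2 = (1/(-1)^2) · (1 − w/(-1))^{−2}.
By the binomial series (1−u)^{−2} = Σ_{n≥0} C(n+1, 1) u^n for |u|<1, with u = w/(-1):
  c_n = C(n+1, 1) / (-1)^(n+2).
  c_0 = 1/(-1)^2 = 1.
  c_1 = 2/(-1)^3 = -2.
The series is valid for |w/d| < 1, i.e. |z − z₀| < |d|.
Radius of convergence: R = |8 − z₀| = |-1| = 1 (distance from z₀ to the singularity z = 8).

c_0 = 1, c_1 = -2; R = 1.


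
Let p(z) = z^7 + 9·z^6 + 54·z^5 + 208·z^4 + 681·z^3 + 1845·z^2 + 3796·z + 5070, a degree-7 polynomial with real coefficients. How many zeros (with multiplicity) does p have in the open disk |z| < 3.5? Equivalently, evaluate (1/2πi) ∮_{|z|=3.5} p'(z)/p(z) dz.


The zeros of p are: (-2 + 3i), (-2 - 3i), (-2 + 3i), (-2 - 3i), -3, (1 + 3i), (1 - 3i).
Their magnitudes are: 3.606, 3.606, 3.606, 3.606, 3, 3.162, 3.162.
Zeros with |z| < R = 3.5: -3, (1 + 3i), (1 - 3i).
Count = 3.
By the argument principle, (1/2πi) ∮_{|z|=R} p'(z)/p(z) dz equals exactly this count.

Number of zeros inside |z| < 3.5: 3.


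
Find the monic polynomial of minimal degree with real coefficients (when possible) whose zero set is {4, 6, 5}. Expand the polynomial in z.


The polynomial is p(z) = ∏_{α ∈ S} (z − α), where S = {4, 6, 5}.
Expanding the product yields: p(z) = z^3 -15·z^2 + 74·z -120.
The resulting polynomial has degree 3 and real coefficients as required.

p(z) = z^3 -15·z^2 + 74·z -120.


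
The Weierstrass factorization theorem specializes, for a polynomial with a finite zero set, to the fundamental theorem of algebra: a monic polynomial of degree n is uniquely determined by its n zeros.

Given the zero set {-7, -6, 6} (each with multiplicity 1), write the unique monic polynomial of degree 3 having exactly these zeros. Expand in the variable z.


The polynomial is p(z) = ∏_{α ∈ S} (z − α), where S = {-7, -6, 6}.
Expanding the product yields: p(z) = z^3 + 7·z^2 -36·z -252.
The resulting polynomial has degree 3 and real coefficients as required.

p(z) = z^3 + 7·z^2 -36·z -252.


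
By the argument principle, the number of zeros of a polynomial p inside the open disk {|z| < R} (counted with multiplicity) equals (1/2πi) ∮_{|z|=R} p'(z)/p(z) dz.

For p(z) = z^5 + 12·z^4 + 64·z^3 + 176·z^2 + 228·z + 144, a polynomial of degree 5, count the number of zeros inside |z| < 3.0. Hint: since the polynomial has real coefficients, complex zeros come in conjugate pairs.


The zeros of p are: (-1 + 1i), (-1 - 1i), -4, (-3 + 3i), (-3 - 3i).
Their magnitudes are: 1.414, 1.414, 4, 4.243, 4.243.
Zeros with |z| < R = 3.0: (-1 + 1i), (-1 - 1i).
Count = 2.
By the argument principle, (1/2πi) ∮_{|z|=R} p'(z)/p(z) dz equals exactly this count.

Number of zeros inside |z| < 3.0: 2.
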